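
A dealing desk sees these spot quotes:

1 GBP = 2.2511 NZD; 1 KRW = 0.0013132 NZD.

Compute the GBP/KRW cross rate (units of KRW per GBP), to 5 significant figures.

GBP/KRW = 1714.2

1 GBP × 2.2511 = 2.2511 NZD
2.2511 NZD ÷ 0.0013132 = 1714.21 KRW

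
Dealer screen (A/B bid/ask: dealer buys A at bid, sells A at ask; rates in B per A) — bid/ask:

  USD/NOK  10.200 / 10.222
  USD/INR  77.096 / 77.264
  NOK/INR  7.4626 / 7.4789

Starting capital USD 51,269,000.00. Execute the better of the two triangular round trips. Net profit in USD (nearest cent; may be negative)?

Best loop USD → INR → NOK → USD:
USD 51,269,000.00 × 77.096 (sell USD at bid) = INR 3,952,634,824.00
INR 3,952,634,824.00 ÷ 7.4789 (buy NOK at ask) = NOK 528,504,836.81
NOK 528,504,836.81 ÷ 10.222 (buy USD at ask) = USD 51,702,684.09

Net profit: USD 433,684.09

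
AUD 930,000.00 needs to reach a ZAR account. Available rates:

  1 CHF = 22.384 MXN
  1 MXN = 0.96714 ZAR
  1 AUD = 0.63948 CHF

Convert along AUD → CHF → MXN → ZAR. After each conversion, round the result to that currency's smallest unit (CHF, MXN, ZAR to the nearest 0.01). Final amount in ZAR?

ZAR 12,874,695.25

AUD 930,000.00 × 0.63948 = CHF 594,716.40
CHF 594,716.40 × 22.384 = MXN 13,312,131.90
MXN 13,312,131.90 × 0.96714 = ZAR 12,874,695.25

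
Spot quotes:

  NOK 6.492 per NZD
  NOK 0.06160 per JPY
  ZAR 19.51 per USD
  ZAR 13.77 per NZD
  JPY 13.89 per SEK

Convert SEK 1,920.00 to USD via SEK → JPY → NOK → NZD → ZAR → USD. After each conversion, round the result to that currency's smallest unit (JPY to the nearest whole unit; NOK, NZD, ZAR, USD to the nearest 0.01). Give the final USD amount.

USD 178.60

SEK 1,920.00 × 13.89 = JPY 26,669
JPY 26,669 × 0.06160 = NOK 1,642.81
NOK 1,642.81 ÷ 6.492 = NZD 253.05
NZD 253.05 × 13.77 = ZAR 3,484.50
ZAR 3,484.50 ÷ 19.51 = USD 178.60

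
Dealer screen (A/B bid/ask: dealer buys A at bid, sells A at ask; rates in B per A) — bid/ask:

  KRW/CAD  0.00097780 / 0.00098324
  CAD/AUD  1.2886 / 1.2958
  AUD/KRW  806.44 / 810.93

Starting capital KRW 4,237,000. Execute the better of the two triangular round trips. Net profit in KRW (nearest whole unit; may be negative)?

Net profit: KRW 68,253

Best loop KRW → CAD → AUD → KRW:
KRW 4,237,000 × 0.00097780 (sell KRW at bid) = CAD 4,142.94
CAD 4,142.94 × 1.2886 (sell CAD at bid) = AUD 5,338.59
AUD 5,338.59 × 806.44 (sell AUD at bid) = KRW 4,305,253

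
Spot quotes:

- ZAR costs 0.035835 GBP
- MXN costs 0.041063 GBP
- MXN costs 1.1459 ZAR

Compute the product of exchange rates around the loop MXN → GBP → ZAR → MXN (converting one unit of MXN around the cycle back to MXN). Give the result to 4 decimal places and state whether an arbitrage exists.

1.0000 (no arbitrage)

Around MXN → GBP → ZAR → MXN: 1 × 0.041063 ÷ 0.035835 ÷ 1.1459 = 0.999992
Product ≈ 1 (deviation 0.001%, within rounding noise).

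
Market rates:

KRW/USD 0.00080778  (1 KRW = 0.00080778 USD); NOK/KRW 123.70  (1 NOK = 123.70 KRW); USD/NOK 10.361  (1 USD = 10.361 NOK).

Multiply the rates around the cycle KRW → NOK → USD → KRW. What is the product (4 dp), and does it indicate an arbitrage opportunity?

0.9659 (arbitrage exists)

Around KRW → NOK → USD → KRW: 1 ÷ 123.70 ÷ 10.361 ÷ 0.00080778 = 0.965907
Product < 1; profitable direction is KRW → USD → NOK → KRW.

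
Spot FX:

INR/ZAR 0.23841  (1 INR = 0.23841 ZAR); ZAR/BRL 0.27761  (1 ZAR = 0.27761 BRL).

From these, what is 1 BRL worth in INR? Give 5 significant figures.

1 BRL ÷ 0.27761 = 3.60218 ZAR
3.60218 ZAR ÷ 0.23841 = 15.1092 INR

BRL/INR = 15.109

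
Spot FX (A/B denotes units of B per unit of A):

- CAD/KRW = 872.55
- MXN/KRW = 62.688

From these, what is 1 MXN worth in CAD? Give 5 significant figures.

MXN/CAD = 0.071845

1 MXN × 62.688 = 62.688 KRW
62.688 KRW ÷ 872.55 = 0.0718446 CAD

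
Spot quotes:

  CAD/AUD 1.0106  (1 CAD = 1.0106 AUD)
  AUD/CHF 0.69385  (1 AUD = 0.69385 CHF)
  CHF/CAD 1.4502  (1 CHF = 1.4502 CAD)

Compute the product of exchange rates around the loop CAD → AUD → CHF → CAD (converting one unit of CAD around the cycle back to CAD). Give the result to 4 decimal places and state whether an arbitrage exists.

1.0169 (arbitrage exists)

Around CAD → AUD → CHF → CAD: 1 × 1.0106 × 0.69385 × 1.4502 = 1.016887
Product > 1; profitable direction is CAD → AUD → CHF → CAD.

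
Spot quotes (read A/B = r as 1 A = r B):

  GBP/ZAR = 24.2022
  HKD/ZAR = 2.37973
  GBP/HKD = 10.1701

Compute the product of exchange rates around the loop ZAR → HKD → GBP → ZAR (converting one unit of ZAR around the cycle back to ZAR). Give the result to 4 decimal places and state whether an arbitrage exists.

1.0000 (no arbitrage)

Around ZAR → HKD → GBP → ZAR: 1 ÷ 2.37973 ÷ 10.1701 × 24.2022 = 1.000004
Product ≈ 1 (deviation 0.000%, within rounding noise).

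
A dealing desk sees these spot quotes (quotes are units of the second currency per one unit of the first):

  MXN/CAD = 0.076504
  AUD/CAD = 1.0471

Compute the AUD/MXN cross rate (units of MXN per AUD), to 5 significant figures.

AUD/MXN = 13.687

1 AUD × 1.0471 = 1.0471 CAD
1.0471 CAD ÷ 0.076504 = 13.6869 MXN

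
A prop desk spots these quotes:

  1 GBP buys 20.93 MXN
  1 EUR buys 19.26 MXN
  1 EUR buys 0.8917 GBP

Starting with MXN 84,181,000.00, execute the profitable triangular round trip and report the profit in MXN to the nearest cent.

Profitable loop is MXN → GBP → EUR → MXN:
MXN 84,181,000.00 ÷ 20.93 = GBP 4,022,025.80
GBP 4,022,025.80 ÷ 0.8917 = EUR 4,510,514.52
EUR 4,510,514.52 × 19.26 = MXN 86,872,509.72
Profit = MXN 86,872,509.72 − MXN 84,181,000.00

Profit: MXN 2,691,509.72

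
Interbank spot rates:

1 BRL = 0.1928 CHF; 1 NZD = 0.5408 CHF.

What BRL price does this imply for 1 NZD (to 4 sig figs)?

NZD/BRL = 2.805

1 NZD × 0.5408 = 0.5408 CHF
0.5408 CHF ÷ 0.1928 = 2.80498 BRL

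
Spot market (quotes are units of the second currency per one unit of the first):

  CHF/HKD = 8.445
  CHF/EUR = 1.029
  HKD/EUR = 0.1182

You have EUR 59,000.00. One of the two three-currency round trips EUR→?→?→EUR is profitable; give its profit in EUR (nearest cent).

Profit: EUR 1,820.54

Profitable loop is EUR → HKD → CHF → EUR:
EUR 59,000.00 ÷ 0.1182 = HKD 499,153.98
HKD 499,153.98 ÷ 8.445 = CHF 59,106.45
CHF 59,106.45 × 1.029 = EUR 60,820.54
Profit = EUR 60,820.54 − EUR 59,000.00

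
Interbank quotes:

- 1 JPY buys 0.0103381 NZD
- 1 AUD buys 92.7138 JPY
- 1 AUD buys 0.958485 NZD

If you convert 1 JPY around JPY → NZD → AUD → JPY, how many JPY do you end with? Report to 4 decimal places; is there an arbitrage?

Around JPY → NZD → AUD → JPY: 1 × 0.0103381 ÷ 0.958485 × 92.7138 = 1.000000
Product ≈ 1 (deviation 0.000%, within rounding noise).

1.0000 (no arbitrage)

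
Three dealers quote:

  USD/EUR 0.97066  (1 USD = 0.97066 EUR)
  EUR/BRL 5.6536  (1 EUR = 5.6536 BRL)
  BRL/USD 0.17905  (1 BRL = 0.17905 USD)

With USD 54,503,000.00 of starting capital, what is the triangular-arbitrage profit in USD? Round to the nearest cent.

Profitable loop is USD → BRL → EUR → USD:
USD 54,503,000.00 ÷ 0.17905 = BRL 304,401,005.31
BRL 304,401,005.31 ÷ 5.6536 = EUR 53,841,977.73
EUR 53,841,977.73 ÷ 0.97066 = USD 55,469,451.44
Profit = USD 55,469,451.44 − USD 54,503,000.00

Profit: USD 966,451.44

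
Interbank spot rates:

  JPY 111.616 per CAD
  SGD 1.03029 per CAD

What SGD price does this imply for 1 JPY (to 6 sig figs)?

1 JPY ÷ 111.616 = 0.00895929 CAD
0.00895929 CAD × 1.03029 = 0.00923067 SGD

JPY/SGD = 0.00923067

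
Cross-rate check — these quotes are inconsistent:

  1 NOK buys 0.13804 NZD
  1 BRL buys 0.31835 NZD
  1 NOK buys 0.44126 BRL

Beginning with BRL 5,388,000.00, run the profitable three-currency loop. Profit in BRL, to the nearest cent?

Profitable loop is BRL → NZD → NOK → BRL:
BRL 5,388,000.00 × 0.31835 = NZD 1,715,269.80
NZD 1,715,269.80 ÷ 0.13804 = NOK 12,425,889.60
NOK 12,425,889.60 × 0.44126 = BRL 5,483,048.04
Profit = BRL 5,483,048.04 − BRL 5,388,000.00

Profit: BRL 95,048.04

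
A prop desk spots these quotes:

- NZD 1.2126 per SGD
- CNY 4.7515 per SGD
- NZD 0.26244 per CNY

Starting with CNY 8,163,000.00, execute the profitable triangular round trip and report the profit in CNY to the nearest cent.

Profitable loop is CNY → NZD → SGD → CNY:
CNY 8,163,000.00 × 0.26244 = NZD 2,142,297.72
NZD 2,142,297.72 ÷ 1.2126 = SGD 1,766,697.77
SGD 1,766,697.77 × 4.7515 = CNY 8,394,464.47
Profit = CNY 8,394,464.47 − CNY 8,163,000.00

Profit: CNY 231,464.47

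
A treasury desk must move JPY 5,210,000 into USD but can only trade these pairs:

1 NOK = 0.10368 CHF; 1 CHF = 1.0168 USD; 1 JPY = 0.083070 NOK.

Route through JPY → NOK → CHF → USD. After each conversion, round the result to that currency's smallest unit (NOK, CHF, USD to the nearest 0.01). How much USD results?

USD 45,626.00

JPY 5,210,000 × 0.083070 = NOK 432,794.70
NOK 432,794.70 × 0.10368 = CHF 44,872.15
CHF 44,872.15 × 1.0168 = USD 45,626.00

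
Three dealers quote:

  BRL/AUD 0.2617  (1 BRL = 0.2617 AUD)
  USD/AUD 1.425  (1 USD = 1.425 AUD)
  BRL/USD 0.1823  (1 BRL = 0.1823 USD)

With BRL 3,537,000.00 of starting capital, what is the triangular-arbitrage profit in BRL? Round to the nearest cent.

Profit: BRL 26,175.79

Profitable loop is BRL → AUD → USD → BRL:
BRL 3,537,000.00 × 0.2617 = AUD 925,632.90
AUD 925,632.90 ÷ 1.425 = USD 649,566.95
USD 649,566.95 ÷ 0.1823 = BRL 3,563,175.79
Profit = BRL 3,563,175.79 − BRL 3,537,000.00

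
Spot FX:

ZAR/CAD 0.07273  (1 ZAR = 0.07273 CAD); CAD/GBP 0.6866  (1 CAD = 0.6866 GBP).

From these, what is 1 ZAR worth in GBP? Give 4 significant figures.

ZAR/GBP = 0.04994

1 ZAR × 0.07273 = 0.07273 CAD
0.07273 CAD × 0.6866 = 0.0499364 GBP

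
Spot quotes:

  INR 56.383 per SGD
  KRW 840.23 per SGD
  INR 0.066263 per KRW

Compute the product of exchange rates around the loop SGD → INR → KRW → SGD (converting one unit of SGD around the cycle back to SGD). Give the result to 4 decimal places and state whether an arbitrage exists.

Around SGD → INR → KRW → SGD: 1 × 56.383 ÷ 0.066263 ÷ 840.23 = 1.012696
Product > 1; profitable direction is SGD → INR → KRW → SGD.

1.0127 (arbitrage exists)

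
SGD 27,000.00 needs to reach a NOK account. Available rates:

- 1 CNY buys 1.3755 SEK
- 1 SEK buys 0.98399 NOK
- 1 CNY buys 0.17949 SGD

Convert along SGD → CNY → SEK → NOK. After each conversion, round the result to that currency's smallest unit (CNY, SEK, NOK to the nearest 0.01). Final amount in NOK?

SGD 27,000.00 ÷ 0.17949 = CNY 150,426.21
CNY 150,426.21 × 1.3755 = SEK 206,911.25
SEK 206,911.25 × 0.98399 = NOK 203,598.60

NOK 203,598.60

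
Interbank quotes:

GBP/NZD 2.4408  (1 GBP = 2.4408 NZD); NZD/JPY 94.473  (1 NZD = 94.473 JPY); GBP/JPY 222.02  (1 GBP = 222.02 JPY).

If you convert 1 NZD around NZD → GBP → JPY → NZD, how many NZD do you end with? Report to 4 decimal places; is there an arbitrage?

Around NZD → GBP → JPY → NZD: 1 ÷ 2.4408 × 222.02 ÷ 94.473 = 0.962836
Product < 1; profitable direction is NZD → JPY → GBP → NZD.

0.9628 (arbitrage exists)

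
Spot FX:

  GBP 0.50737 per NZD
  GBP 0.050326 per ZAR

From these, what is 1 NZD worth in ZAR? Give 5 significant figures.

1 NZD × 0.50737 = 0.50737 GBP
0.50737 GBP ÷ 0.050326 = 10.0817 ZAR

NZD/ZAR = 10.082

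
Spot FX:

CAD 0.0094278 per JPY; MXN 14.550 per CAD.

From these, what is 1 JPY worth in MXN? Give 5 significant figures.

JPY/MXN = 0.13717

1 JPY × 0.0094278 = 0.0094278 CAD
0.0094278 CAD × 14.550 = 0.137174 MXN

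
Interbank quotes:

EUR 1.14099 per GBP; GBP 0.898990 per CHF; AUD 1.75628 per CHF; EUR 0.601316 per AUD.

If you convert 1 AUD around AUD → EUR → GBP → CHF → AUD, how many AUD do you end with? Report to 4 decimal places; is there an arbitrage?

1.0296 (arbitrage exists)

Around AUD → EUR → GBP → CHF → AUD: 1 × 0.601316 ÷ 1.14099 ÷ 0.898990 × 1.75628 = 1.029579
Product > 1; profitable direction is AUD → EUR → GBP → CHF → AUD.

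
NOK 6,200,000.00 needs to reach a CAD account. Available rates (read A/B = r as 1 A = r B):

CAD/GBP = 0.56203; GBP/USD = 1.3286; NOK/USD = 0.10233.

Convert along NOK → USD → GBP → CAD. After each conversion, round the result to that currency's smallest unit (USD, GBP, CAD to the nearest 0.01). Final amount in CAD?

CAD 849,651.67

NOK 6,200,000.00 × 0.10233 = USD 634,446.00
USD 634,446.00 ÷ 1.3286 = GBP 477,529.73
GBP 477,529.73 ÷ 0.56203 = CAD 849,651.67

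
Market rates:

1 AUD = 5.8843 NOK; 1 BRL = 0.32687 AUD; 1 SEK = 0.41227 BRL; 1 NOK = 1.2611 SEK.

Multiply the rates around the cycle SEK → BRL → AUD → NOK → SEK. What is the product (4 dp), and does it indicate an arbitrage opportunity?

Around SEK → BRL → AUD → NOK → SEK: 1 × 0.41227 × 0.32687 × 5.8843 × 1.2611 = 1.000003
Product ≈ 1 (deviation 0.000%, within rounding noise).

1.0000 (no arbitrage)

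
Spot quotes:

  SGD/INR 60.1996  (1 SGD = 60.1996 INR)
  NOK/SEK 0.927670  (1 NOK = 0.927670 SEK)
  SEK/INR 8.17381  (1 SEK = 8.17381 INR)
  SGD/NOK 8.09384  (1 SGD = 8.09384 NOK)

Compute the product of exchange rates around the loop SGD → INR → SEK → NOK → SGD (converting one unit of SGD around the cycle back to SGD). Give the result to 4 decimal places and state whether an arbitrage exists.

Around SGD → INR → SEK → NOK → SGD: 1 × 60.1996 ÷ 8.17381 ÷ 0.927670 ÷ 8.09384 = 0.980891
Product < 1; profitable direction is SGD → NOK → SEK → INR → SGD.

0.9809 (arbitrage exists)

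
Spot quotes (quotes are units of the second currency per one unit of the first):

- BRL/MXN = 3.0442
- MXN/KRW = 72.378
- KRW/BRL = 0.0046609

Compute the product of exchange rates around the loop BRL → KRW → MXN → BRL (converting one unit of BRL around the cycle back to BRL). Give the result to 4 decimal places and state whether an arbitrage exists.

Around BRL → KRW → MXN → BRL: 1 ÷ 0.0046609 ÷ 72.378 ÷ 3.0442 = 0.973757
Product < 1; profitable direction is BRL → MXN → KRW → BRL.

0.9738 (arbitrage exists)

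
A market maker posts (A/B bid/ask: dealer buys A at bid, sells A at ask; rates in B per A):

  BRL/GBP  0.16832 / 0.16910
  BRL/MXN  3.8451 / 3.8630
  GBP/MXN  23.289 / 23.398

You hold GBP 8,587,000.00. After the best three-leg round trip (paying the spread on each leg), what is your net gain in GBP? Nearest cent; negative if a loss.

Best loop GBP → MXN → BRL → GBP:
GBP 8,587,000.00 × 23.289 (sell GBP at bid) = MXN 199,982,643.00
MXN 199,982,643.00 ÷ 3.8630 (buy BRL at ask) = BRL 51,768,740.10
BRL 51,768,740.10 × 0.16832 (sell BRL at bid) = GBP 8,713,714.33

Net profit: GBP 126,714.33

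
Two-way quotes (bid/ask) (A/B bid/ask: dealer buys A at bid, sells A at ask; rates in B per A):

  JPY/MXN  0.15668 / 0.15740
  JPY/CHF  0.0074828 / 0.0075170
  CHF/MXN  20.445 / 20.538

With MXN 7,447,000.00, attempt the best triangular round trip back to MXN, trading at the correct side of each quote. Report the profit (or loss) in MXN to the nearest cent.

Net profit: MXN 110,744.69

Best loop MXN → CHF → JPY → MXN:
MXN 7,447,000.00 ÷ 20.538 (buy CHF at ask) = CHF 362,596.16
CHF 362,596.16 ÷ 0.0075170 (buy JPY at ask) = JPY 48,236,818
JPY 48,236,818 × 0.15668 (sell JPY at bid) = MXN 7,557,744.69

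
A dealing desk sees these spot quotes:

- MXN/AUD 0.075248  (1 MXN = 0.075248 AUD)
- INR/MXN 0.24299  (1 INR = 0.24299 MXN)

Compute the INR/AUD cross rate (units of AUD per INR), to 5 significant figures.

INR/AUD = 0.018285

1 INR × 0.24299 = 0.24299 MXN
0.24299 MXN × 0.075248 = 0.0182845 AUD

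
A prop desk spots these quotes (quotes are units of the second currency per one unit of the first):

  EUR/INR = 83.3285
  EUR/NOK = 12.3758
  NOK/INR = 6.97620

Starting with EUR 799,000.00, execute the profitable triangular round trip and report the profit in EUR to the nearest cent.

Profit: EUR 28,838.12

Profitable loop is EUR → NOK → INR → EUR:
EUR 799,000.00 × 12.3758 = NOK 9,888,264.20
NOK 9,888,264.20 × 6.97620 = INR 68,982,508.71
INR 68,982,508.71 ÷ 83.3285 = EUR 827,838.12
Profit = EUR 827,838.12 − EUR 799,000.00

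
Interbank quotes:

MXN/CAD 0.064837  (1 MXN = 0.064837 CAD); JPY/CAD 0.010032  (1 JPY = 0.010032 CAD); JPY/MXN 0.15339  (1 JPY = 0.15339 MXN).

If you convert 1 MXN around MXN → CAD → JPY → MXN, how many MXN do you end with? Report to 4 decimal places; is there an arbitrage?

Around MXN → CAD → JPY → MXN: 1 × 0.064837 ÷ 0.010032 × 0.15339 = 0.991362
Product < 1; profitable direction is MXN → JPY → CAD → MXN.

0.9914 (arbitrage exists)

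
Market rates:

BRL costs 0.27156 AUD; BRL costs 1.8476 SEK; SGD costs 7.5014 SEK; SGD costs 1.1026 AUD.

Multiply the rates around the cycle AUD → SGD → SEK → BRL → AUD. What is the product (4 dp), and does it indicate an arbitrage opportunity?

Around AUD → SGD → SEK → BRL → AUD: 1 ÷ 1.1026 × 7.5014 ÷ 1.8476 × 0.27156 = 0.999959
Product ≈ 1 (deviation 0.004%, within rounding noise).

1.0000 (no arbitrage)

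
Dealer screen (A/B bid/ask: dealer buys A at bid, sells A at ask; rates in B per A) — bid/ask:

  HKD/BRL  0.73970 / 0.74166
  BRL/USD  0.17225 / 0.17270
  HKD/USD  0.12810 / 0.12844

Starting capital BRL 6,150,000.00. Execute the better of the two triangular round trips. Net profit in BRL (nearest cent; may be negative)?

Net profit: BRL 735.50

Best loop BRL → HKD → USD → BRL:
BRL 6,150,000.00 ÷ 0.74166 (buy HKD at ask) = HKD 8,292,209.37
HKD 8,292,209.37 × 0.12810 (sell HKD at bid) = USD 1,062,232.02
USD 1,062,232.02 ÷ 0.17270 (buy BRL at ask) = BRL 6,150,735.50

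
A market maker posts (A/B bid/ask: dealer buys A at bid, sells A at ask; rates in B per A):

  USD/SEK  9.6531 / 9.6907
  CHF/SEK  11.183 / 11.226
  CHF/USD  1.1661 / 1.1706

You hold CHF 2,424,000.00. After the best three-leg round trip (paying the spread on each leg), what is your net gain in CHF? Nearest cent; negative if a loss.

Best loop CHF → USD → SEK → CHF:
CHF 2,424,000.00 × 1.1661 (sell CHF at bid) = USD 2,826,626.40
USD 2,826,626.40 × 9.6531 (sell USD at bid) = SEK 27,285,707.30
SEK 27,285,707.30 ÷ 11.226 (buy CHF at ask) = CHF 2,430,581.45

Net profit: CHF 6,581.45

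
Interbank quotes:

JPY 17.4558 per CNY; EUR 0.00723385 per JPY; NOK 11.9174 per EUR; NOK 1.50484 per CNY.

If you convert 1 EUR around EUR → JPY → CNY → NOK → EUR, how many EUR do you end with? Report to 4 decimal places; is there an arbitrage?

1.0000 (no arbitrage)

Around EUR → JPY → CNY → NOK → EUR: 1 ÷ 0.00723385 ÷ 17.4558 × 1.50484 ÷ 11.9174 = 0.999999
Product ≈ 1 (deviation 0.000%, within rounding noise).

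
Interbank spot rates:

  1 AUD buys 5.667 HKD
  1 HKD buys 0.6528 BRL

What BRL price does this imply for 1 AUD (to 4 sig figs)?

AUD/BRL = 3.699

1 AUD × 5.667 = 5.667 HKD
5.667 HKD × 0.6528 = 3.69942 BRL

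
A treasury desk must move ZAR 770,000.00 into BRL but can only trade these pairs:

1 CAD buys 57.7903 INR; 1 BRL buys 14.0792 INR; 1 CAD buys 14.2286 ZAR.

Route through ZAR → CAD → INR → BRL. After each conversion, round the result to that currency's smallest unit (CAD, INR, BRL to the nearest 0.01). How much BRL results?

BRL 222,129.15

ZAR 770,000.00 ÷ 14.2286 = CAD 54,116.36
CAD 54,116.36 × 57.7903 = INR 3,127,400.68
INR 3,127,400.68 ÷ 14.0792 = BRL 222,129.15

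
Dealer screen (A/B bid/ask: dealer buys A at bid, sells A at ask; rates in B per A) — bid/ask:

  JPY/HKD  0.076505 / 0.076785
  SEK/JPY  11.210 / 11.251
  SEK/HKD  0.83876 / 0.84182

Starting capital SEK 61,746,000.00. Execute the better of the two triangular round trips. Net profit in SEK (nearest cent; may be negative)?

Net profit: SEK 1,158,978.92

Best loop SEK → JPY → HKD → SEK:
SEK 61,746,000.00 × 11.210 (sell SEK at bid) = JPY 692,172,660
JPY 692,172,660 × 0.076505 (sell JPY at bid) = HKD 52,954,669.35
HKD 52,954,669.35 ÷ 0.84182 (buy SEK at ask) = SEK 62,904,978.92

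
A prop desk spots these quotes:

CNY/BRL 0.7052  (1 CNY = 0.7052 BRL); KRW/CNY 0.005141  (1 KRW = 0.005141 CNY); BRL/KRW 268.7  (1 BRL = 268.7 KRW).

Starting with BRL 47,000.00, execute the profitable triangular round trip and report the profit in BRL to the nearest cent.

Profit: BRL 1,247.00

Profitable loop is BRL → CNY → KRW → BRL:
BRL 47,000.00 ÷ 0.7052 = CNY 66,647.76
CNY 66,647.76 ÷ 0.005141 = KRW 12,963,968
KRW 12,963,968 ÷ 268.7 = BRL 48,247.00
Profit = BRL 48,247.00 − BRL 47,000.00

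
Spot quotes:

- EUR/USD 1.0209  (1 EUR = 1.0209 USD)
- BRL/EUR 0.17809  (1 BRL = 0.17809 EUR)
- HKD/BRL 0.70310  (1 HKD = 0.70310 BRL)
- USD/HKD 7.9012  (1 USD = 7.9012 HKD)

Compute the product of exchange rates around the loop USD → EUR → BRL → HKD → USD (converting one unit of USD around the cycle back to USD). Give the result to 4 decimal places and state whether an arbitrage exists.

Around USD → EUR → BRL → HKD → USD: 1 ÷ 1.0209 ÷ 0.17809 ÷ 0.70310 ÷ 7.9012 = 0.990073
Product < 1; profitable direction is USD → HKD → BRL → EUR → USD.

0.9901 (arbitrage exists)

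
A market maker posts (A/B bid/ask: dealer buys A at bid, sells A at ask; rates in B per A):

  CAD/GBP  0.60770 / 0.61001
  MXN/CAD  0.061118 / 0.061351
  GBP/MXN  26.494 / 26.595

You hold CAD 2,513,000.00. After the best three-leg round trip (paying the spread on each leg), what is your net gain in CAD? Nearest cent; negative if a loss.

Best loop CAD → MXN → GBP → CAD:
CAD 2,513,000.00 ÷ 0.061351 (buy MXN at ask) = MXN 40,961,027.53
MXN 40,961,027.53 ÷ 26.595 (buy GBP at ask) = GBP 1,540,177.76
GBP 1,540,177.76 ÷ 0.61001 (buy CAD at ask) = CAD 2,524,840.18

Net profit: CAD 11,840.18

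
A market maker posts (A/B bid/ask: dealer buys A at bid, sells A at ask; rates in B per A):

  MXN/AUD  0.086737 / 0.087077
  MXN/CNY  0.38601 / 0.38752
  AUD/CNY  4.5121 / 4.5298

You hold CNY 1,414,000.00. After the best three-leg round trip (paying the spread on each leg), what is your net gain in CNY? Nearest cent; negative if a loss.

Best loop CNY → MXN → AUD → CNY:
CNY 1,414,000.00 ÷ 0.38752 (buy MXN at ask) = MXN 3,648,843.93
MXN 3,648,843.93 × 0.086737 (sell MXN at bid) = AUD 316,489.78
AUD 316,489.78 × 4.5121 (sell AUD at bid) = CNY 1,428,033.52

Net profit: CNY 14,033.52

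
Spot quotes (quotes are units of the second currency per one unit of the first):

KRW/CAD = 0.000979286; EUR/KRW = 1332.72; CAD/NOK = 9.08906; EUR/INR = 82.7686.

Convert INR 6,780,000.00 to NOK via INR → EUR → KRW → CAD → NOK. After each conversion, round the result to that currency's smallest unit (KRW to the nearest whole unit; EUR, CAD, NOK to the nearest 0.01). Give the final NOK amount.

INR 6,780,000.00 ÷ 82.7686 = EUR 81,915.12
EUR 81,915.12 × 1332.72 = KRW 109,169,919
KRW 109,169,919 × 0.000979286 = CAD 106,908.57
CAD 106,908.57 × 9.08906 = NOK 971,698.41

NOK 971,698.41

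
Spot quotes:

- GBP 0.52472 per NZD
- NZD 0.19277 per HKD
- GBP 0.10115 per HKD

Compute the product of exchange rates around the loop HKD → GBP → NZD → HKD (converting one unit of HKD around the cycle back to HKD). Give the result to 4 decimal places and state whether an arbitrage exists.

1.0000 (no arbitrage)

Around HKD → GBP → NZD → HKD: 1 × 0.10115 ÷ 0.52472 ÷ 0.19277 = 0.999997
Product ≈ 1 (deviation 0.000%, within rounding noise).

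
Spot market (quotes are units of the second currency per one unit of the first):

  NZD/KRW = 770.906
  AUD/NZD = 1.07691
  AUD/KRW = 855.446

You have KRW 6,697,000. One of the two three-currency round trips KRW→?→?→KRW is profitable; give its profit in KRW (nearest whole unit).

Profitable loop is KRW → NZD → AUD → KRW:
KRW 6,697,000 ÷ 770.906 = NZD 8,687.18
NZD 8,687.18 ÷ 1.07691 = AUD 8,066.77
AUD 8,066.77 × 855.446 = KRW 6,900,683
Profit = KRW 6,900,683 − KRW 6,697,000

Profit: KRW 203,683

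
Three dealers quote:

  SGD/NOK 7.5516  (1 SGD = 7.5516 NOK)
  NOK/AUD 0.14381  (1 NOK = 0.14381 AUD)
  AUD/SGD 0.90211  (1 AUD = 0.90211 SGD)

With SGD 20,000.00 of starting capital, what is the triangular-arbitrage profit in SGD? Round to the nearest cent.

Profitable loop is SGD → AUD → NOK → SGD:
SGD 20,000.00 ÷ 0.90211 = AUD 22,170.25
AUD 22,170.25 ÷ 0.14381 = NOK 154,163.45
NOK 154,163.45 ÷ 7.5516 = SGD 20,414.67
Profit = SGD 20,414.67 − SGD 20,000.00

Profit: SGD 414.67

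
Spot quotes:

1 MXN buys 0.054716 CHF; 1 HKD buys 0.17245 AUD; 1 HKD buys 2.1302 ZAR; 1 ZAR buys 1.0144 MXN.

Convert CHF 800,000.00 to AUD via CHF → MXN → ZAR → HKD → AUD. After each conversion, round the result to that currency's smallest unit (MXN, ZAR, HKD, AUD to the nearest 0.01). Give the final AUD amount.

CHF 800,000.00 ÷ 0.054716 = MXN 14,620,951.82
MXN 14,620,951.82 ÷ 1.0144 = ZAR 14,413,398.88
ZAR 14,413,398.88 ÷ 2.1302 = HKD 6,766,218.61
HKD 6,766,218.61 × 0.17245 = AUD 1,166,834.40

AUD 1,166,834.40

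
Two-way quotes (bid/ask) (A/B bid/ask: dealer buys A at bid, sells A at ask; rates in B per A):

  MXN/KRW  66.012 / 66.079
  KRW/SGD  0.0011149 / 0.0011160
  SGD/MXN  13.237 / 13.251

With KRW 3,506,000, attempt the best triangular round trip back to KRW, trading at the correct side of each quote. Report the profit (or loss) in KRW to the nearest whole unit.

Best loop KRW → MXN → SGD → KRW:
KRW 3,506,000 ÷ 66.079 (buy MXN at ask) = MXN 53,057.70
MXN 53,057.70 ÷ 13.251 (buy SGD at ask) = SGD 4,004.05
SGD 4,004.05 ÷ 0.0011160 (buy KRW at ask) = KRW 3,587,861

Net profit: KRW 81,861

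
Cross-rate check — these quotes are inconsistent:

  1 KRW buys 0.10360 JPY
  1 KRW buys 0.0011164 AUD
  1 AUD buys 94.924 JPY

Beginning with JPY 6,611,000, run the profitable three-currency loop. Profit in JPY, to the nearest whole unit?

Profit: JPY 151,437

Profitable loop is JPY → KRW → AUD → JPY:
JPY 6,611,000 ÷ 0.10360 = KRW 63,812,741
KRW 63,812,741 × 0.0011164 = AUD 71,240.54
AUD 71,240.54 × 94.924 = JPY 6,762,437
Profit = JPY 6,762,437 − JPY 6,611,000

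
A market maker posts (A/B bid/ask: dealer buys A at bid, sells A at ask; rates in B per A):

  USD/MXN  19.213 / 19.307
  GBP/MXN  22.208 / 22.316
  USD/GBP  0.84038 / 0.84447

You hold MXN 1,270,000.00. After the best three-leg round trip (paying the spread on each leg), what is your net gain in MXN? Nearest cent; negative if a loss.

Best loop MXN → GBP → USD → MXN:
MXN 1,270,000.00 ÷ 22.316 (buy GBP at ask) = GBP 56,909.84
GBP 56,909.84 ÷ 0.84447 (buy USD at ask) = USD 67,391.19
USD 67,391.19 × 19.213 (sell USD at bid) = MXN 1,294,786.98

Net profit: MXN 24,786.98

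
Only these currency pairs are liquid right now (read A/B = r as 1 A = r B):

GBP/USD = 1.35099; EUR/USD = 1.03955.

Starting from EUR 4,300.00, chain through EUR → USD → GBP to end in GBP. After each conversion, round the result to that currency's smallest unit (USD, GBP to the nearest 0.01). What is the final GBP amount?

GBP 3,308.73

EUR 4,300.00 × 1.03955 = USD 4,470.06
USD 4,470.06 ÷ 1.35099 = GBP 3,308.73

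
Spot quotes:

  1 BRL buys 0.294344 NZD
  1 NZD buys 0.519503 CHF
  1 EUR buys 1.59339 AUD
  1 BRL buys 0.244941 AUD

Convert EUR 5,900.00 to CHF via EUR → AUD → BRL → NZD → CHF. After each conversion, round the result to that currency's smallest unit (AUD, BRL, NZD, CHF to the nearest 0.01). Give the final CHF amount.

CHF 5,868.89

EUR 5,900.00 × 1.59339 = AUD 9,401.00
AUD 9,401.00 ÷ 0.244941 = BRL 38,380.67
BRL 38,380.67 × 0.294344 = NZD 11,297.12
NZD 11,297.12 × 0.519503 = CHF 5,868.89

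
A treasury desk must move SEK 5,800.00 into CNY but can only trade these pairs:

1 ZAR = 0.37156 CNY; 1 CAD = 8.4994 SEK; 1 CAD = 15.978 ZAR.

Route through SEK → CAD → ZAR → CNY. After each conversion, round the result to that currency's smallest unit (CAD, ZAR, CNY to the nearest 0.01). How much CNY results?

SEK 5,800.00 ÷ 8.4994 = CAD 682.40
CAD 682.40 × 15.978 = ZAR 10,903.39
ZAR 10,903.39 × 0.37156 = CNY 4,051.26

CNY 4,051.26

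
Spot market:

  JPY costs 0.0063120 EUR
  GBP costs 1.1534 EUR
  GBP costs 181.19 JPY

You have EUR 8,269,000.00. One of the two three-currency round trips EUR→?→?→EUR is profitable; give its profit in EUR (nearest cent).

Profit: EUR 70,340.83

Profitable loop is EUR → JPY → GBP → EUR:
EUR 8,269,000.00 ÷ 0.0063120 = JPY 1,310,044,360
JPY 1,310,044,360 ÷ 181.19 = GBP 7,230,224.41
GBP 7,230,224.41 × 1.1534 = EUR 8,339,340.83
Profit = EUR 8,339,340.83 − EUR 8,269,000.00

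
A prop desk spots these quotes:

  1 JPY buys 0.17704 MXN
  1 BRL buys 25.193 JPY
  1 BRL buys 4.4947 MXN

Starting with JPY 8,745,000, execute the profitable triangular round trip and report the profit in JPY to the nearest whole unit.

Profitable loop is JPY → BRL → MXN → JPY:
JPY 8,745,000 ÷ 25.193 = BRL 347,120.23
BRL 347,120.23 × 4.4947 = MXN 1,560,201.31
MXN 1,560,201.31 ÷ 0.17704 = JPY 8,812,705
Profit = JPY 8,812,705 − JPY 8,745,000

Profit: JPY 67,705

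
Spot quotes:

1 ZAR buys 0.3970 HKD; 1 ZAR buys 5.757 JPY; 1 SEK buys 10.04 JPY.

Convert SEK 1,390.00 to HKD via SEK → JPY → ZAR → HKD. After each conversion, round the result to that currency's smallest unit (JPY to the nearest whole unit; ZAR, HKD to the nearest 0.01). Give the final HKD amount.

SEK 1,390.00 × 10.04 = JPY 13,956
JPY 13,956 ÷ 5.757 = ZAR 2,424.18
ZAR 2,424.18 × 0.3970 = HKD 962.40

HKD 962.40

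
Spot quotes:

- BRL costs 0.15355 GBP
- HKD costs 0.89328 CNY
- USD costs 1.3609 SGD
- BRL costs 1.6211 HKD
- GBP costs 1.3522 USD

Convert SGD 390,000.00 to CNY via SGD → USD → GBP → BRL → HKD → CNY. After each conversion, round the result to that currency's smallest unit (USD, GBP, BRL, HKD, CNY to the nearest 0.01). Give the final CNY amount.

SGD 390,000.00 ÷ 1.3609 = USD 286,575.06
USD 286,575.06 ÷ 1.3522 = GBP 211,932.45
GBP 211,932.45 ÷ 0.15355 = BRL 1,380,217.84
BRL 1,380,217.84 × 1.6211 = HKD 2,237,471.14
HKD 2,237,471.14 × 0.89328 = CNY 1,998,688.22

CNY 1,998,688.22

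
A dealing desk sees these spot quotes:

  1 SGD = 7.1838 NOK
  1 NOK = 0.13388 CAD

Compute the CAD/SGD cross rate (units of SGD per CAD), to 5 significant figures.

1 CAD ÷ 0.13388 = 7.46938 NOK
7.46938 NOK ÷ 7.1838 = 1.03975 SGD

CAD/SGD = 1.0398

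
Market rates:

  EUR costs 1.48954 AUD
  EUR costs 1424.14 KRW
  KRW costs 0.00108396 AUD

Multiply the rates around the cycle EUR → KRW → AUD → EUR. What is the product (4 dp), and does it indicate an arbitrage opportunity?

Around EUR → KRW → AUD → EUR: 1 × 1424.14 × 0.00108396 ÷ 1.48954 = 1.036367
Product > 1; profitable direction is EUR → KRW → AUD → EUR.

1.0364 (arbitrage exists)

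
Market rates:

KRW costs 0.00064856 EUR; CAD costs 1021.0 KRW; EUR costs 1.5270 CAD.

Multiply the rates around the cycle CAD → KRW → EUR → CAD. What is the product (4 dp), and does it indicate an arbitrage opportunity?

Around CAD → KRW → EUR → CAD: 1 × 1021.0 × 0.00064856 × 1.5270 = 1.011148
Product > 1; profitable direction is CAD → KRW → EUR → CAD.

1.0111 (arbitrage exists)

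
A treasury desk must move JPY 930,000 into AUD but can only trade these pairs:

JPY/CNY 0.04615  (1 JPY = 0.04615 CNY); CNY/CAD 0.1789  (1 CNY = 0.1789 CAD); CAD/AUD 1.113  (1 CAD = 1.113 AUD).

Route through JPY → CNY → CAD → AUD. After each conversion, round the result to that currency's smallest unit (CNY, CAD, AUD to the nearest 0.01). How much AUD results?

JPY 930,000 × 0.04615 = CNY 42,919.50
CNY 42,919.50 × 0.1789 = CAD 7,678.30
CAD 7,678.30 × 1.113 = AUD 8,545.95

AUD 8,545.95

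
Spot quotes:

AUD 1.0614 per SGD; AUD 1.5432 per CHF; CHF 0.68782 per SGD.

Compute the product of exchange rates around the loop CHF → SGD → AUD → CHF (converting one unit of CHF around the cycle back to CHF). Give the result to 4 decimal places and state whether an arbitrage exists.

1.0000 (no arbitrage)

Around CHF → SGD → AUD → CHF: 1 ÷ 0.68782 × 1.0614 ÷ 1.5432 = 0.999959
Product ≈ 1 (deviation 0.004%, within rounding noise).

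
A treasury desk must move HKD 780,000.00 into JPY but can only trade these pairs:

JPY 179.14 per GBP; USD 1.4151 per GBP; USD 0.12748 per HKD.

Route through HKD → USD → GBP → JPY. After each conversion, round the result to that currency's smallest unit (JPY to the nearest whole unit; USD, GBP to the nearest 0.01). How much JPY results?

HKD 780,000.00 × 0.12748 = USD 99,434.40
USD 99,434.40 ÷ 1.4151 = GBP 70,266.69
GBP 70,266.69 × 179.14 = JPY 12,587,575

JPY 12,587,575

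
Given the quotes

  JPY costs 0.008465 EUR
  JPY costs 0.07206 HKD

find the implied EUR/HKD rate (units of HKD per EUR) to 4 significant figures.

EUR/HKD = 8.513

1 EUR ÷ 0.008465 = 118.133 JPY
118.133 JPY × 0.07206 = 8.5127 HKD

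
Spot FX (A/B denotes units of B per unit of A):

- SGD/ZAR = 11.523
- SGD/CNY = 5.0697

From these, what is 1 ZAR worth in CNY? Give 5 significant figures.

ZAR/CNY = 0.43996

1 ZAR ÷ 11.523 = 0.086783 SGD
0.086783 SGD × 5.0697 = 0.439964 CNY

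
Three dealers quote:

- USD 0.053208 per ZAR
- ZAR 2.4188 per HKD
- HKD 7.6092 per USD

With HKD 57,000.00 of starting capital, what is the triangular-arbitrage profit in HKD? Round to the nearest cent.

Profitable loop is HKD → USD → ZAR → HKD:
HKD 57,000.00 ÷ 7.6092 = USD 7,490.93
USD 7,490.93 ÷ 0.053208 = ZAR 140,785.82
ZAR 140,785.82 ÷ 2.4188 = HKD 58,204.82
Profit = HKD 58,204.82 − HKD 57,000.00

Profit: HKD 1,204.82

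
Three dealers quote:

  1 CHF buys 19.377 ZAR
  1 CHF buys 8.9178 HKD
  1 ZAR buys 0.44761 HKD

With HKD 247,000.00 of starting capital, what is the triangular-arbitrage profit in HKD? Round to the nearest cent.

Profit: HKD 6,961.78

Profitable loop is HKD → ZAR → CHF → HKD:
HKD 247,000.00 ÷ 0.44761 = ZAR 551,819.66
ZAR 551,819.66 ÷ 19.377 = CHF 28,478.08
CHF 28,478.08 × 8.9178 = HKD 253,961.78
Profit = HKD 253,961.78 − HKD 247,000.00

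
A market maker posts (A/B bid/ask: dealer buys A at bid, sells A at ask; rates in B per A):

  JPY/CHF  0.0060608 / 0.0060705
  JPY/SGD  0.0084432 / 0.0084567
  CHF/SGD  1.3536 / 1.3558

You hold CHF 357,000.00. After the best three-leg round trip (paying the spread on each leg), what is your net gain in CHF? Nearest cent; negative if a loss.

Net profit: CHF 9,231.08

Best loop CHF → JPY → SGD → CHF:
CHF 357,000.00 ÷ 0.0060705 (buy JPY at ask) = JPY 58,808,994
JPY 58,808,994 × 0.0084432 (sell JPY at bid) = SGD 496,536.10
SGD 496,536.10 ÷ 1.3558 (buy CHF at ask) = CHF 366,231.08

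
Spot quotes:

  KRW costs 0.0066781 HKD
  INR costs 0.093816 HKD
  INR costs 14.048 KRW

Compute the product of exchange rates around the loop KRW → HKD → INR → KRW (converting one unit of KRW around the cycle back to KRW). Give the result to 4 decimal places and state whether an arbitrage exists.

1.0000 (no arbitrage)

Around KRW → HKD → INR → KRW: 1 × 0.0066781 ÷ 0.093816 × 14.048 = 0.999978
Product ≈ 1 (deviation 0.002%, within rounding noise).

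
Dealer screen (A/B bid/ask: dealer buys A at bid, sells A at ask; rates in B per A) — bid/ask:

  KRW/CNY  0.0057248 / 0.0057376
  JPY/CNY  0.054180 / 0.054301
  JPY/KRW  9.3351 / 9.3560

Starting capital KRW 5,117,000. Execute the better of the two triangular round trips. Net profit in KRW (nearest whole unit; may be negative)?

Net profit: KRW 47,567

Best loop KRW → JPY → CNY → KRW:
KRW 5,117,000 ÷ 9.3560 (buy JPY at ask) = JPY 546,922
JPY 546,922 × 0.054180 (sell JPY at bid) = CNY 29,632.22
CNY 29,632.22 ÷ 0.0057376 (buy KRW at ask) = KRW 5,164,567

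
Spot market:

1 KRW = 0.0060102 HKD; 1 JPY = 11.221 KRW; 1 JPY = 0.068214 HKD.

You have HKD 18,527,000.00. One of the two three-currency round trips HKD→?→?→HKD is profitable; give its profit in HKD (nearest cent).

Profit: HKD 212,505.73

Profitable loop is HKD → KRW → JPY → HKD:
HKD 18,527,000.00 ÷ 0.0060102 = KRW 3,082,592,925
KRW 3,082,592,925 ÷ 11.221 = JPY 274,716,418
JPY 274,716,418 × 0.068214 = HKD 18,739,505.73
Profit = HKD 18,739,505.73 − HKD 18,527,000.00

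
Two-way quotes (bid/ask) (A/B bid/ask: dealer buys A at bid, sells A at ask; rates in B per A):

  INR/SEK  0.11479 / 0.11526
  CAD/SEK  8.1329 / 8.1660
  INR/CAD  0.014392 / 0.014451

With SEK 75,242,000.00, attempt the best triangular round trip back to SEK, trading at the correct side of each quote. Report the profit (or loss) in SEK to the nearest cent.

Best loop SEK → INR → CAD → SEK:
SEK 75,242,000.00 ÷ 0.11526 (buy INR at ask) = INR 652,802,359.88
INR 652,802,359.88 × 0.014392 (sell INR at bid) = CAD 9,395,131.56
CAD 9,395,131.56 × 8.1329 (sell CAD at bid) = SEK 76,409,665.49

Net profit: SEK 1,167,665.49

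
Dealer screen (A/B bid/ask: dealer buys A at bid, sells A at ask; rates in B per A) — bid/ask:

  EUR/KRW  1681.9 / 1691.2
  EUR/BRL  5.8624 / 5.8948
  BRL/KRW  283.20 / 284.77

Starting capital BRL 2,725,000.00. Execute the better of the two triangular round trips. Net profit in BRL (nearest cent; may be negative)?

Net profit: BRL 5,255.98

Best loop BRL → EUR → KRW → BRL:
BRL 2,725,000.00 ÷ 5.8948 (buy EUR at ask) = EUR 462,271.83
EUR 462,271.83 × 1681.9 (sell EUR at bid) = KRW 777,494,996
KRW 777,494,996 ÷ 284.77 (buy BRL at ask) = BRL 2,730,255.98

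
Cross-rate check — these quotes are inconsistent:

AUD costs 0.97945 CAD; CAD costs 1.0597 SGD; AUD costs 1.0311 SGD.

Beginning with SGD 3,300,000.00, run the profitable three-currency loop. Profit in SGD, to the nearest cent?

Profitable loop is SGD → AUD → CAD → SGD:
SGD 3,300,000.00 ÷ 1.0311 = AUD 3,200,465.52
AUD 3,200,465.52 × 0.97945 = CAD 3,134,695.96
CAD 3,134,695.96 × 1.0597 = SGD 3,321,837.30
Profit = SGD 3,321,837.30 − SGD 3,300,000.00

Profit: SGD 21,837.30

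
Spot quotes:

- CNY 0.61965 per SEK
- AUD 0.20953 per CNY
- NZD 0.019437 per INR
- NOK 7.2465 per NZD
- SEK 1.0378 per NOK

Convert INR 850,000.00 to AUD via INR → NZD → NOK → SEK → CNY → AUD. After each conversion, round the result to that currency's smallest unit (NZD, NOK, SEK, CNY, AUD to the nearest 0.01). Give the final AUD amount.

INR 850,000.00 × 0.019437 = NZD 16,521.45
NZD 16,521.45 × 7.2465 = NOK 119,722.69
NOK 119,722.69 × 1.0378 = SEK 124,248.21
SEK 124,248.21 × 0.61965 = CNY 76,990.40
CNY 76,990.40 × 0.20953 = AUD 16,131.80

AUD 16,131.80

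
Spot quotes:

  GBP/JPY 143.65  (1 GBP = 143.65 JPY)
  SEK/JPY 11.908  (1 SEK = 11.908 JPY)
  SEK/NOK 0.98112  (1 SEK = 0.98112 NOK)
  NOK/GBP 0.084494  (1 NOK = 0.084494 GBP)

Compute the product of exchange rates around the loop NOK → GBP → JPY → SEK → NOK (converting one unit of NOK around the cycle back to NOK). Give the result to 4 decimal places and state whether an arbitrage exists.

Around NOK → GBP → JPY → SEK → NOK: 1 × 0.084494 × 143.65 ÷ 11.908 × 0.98112 = 1.000034
Product ≈ 1 (deviation 0.003%, within rounding noise).

1.0000 (no arbitrage)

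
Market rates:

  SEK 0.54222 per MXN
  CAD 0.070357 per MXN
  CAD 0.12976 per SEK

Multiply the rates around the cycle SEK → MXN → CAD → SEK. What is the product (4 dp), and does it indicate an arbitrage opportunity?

Around SEK → MXN → CAD → SEK: 1 ÷ 0.54222 × 0.070357 ÷ 0.12976 = 0.999979
Product ≈ 1 (deviation 0.002%, within rounding noise).

1.0000 (no arbitrage)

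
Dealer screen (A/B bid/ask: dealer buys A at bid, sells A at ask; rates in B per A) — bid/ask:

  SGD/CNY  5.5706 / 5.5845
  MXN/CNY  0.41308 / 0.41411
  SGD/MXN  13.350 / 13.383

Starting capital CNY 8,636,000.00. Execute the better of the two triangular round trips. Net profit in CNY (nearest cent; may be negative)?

Net profit: CNY 44,513.41

Best loop CNY → MXN → SGD → CNY:
CNY 8,636,000.00 ÷ 0.41411 (buy MXN at ask) = MXN 20,854,362.37
MXN 20,854,362.37 ÷ 13.383 (buy SGD at ask) = SGD 1,558,272.61
SGD 1,558,272.61 × 5.5706 (sell SGD at bid) = CNY 8,680,513.41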